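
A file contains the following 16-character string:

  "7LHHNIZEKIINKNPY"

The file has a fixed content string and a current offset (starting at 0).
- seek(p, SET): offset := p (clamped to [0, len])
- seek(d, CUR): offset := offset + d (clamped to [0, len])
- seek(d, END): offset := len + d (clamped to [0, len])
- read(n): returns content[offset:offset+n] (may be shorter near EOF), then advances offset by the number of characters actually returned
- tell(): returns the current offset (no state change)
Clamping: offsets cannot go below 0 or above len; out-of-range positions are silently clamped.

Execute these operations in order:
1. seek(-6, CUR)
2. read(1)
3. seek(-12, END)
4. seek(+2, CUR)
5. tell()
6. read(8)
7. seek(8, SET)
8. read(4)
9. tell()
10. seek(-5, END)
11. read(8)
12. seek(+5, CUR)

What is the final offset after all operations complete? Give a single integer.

Answer: 16

Derivation:
After 1 (seek(-6, CUR)): offset=0
After 2 (read(1)): returned '7', offset=1
After 3 (seek(-12, END)): offset=4
After 4 (seek(+2, CUR)): offset=6
After 5 (tell()): offset=6
After 6 (read(8)): returned 'ZEKIINKN', offset=14
After 7 (seek(8, SET)): offset=8
After 8 (read(4)): returned 'KIIN', offset=12
After 9 (tell()): offset=12
After 10 (seek(-5, END)): offset=11
After 11 (read(8)): returned 'NKNPY', offset=16
After 12 (seek(+5, CUR)): offset=16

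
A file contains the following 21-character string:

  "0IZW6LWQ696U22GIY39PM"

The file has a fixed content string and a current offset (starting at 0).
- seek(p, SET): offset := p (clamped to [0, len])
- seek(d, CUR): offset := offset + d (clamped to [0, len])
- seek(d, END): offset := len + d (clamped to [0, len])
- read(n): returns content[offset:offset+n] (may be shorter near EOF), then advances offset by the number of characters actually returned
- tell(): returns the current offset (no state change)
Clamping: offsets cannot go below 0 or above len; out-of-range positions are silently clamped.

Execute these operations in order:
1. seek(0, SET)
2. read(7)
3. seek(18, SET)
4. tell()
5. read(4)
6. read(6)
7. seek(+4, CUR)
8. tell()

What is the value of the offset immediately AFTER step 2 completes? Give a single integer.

Answer: 7

Derivation:
After 1 (seek(0, SET)): offset=0
After 2 (read(7)): returned '0IZW6LW', offset=7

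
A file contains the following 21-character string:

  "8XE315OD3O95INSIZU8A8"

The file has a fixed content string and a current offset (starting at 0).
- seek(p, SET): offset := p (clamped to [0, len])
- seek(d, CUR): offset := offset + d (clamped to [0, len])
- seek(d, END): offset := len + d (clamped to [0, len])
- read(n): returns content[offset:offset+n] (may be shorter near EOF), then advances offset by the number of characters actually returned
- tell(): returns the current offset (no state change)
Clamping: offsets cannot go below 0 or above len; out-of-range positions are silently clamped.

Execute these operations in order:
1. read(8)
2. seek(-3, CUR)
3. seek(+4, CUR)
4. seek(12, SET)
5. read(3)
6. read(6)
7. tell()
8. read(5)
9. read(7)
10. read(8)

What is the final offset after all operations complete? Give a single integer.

Answer: 21

Derivation:
After 1 (read(8)): returned '8XE315OD', offset=8
After 2 (seek(-3, CUR)): offset=5
After 3 (seek(+4, CUR)): offset=9
After 4 (seek(12, SET)): offset=12
After 5 (read(3)): returned 'INS', offset=15
After 6 (read(6)): returned 'IZU8A8', offset=21
After 7 (tell()): offset=21
After 8 (read(5)): returned '', offset=21
After 9 (read(7)): returned '', offset=21
After 10 (read(8)): returned '', offset=21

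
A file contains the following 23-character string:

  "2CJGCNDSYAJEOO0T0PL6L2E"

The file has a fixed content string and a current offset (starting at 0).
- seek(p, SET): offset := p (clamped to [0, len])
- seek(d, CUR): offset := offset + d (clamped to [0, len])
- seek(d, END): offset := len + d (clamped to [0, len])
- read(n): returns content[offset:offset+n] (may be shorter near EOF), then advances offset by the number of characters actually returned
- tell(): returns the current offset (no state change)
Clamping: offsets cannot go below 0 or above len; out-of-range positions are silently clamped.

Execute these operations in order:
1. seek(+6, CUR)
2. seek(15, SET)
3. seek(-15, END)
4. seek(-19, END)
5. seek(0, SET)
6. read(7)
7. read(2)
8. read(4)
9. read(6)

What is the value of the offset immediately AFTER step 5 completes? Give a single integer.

Answer: 0

Derivation:
After 1 (seek(+6, CUR)): offset=6
After 2 (seek(15, SET)): offset=15
After 3 (seek(-15, END)): offset=8
After 4 (seek(-19, END)): offset=4
After 5 (seek(0, SET)): offset=0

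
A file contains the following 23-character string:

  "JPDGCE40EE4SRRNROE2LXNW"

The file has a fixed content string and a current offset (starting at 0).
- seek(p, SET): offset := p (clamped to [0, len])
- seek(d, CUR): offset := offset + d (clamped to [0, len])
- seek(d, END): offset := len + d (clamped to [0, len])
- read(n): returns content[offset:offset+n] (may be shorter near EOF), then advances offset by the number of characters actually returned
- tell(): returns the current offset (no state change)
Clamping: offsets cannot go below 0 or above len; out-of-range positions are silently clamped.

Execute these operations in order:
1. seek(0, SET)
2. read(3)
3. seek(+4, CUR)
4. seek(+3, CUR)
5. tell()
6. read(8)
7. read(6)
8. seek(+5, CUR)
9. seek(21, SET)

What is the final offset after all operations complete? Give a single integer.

After 1 (seek(0, SET)): offset=0
After 2 (read(3)): returned 'JPD', offset=3
After 3 (seek(+4, CUR)): offset=7
After 4 (seek(+3, CUR)): offset=10
After 5 (tell()): offset=10
After 6 (read(8)): returned '4SRRNROE', offset=18
After 7 (read(6)): returned '2LXNW', offset=23
After 8 (seek(+5, CUR)): offset=23
After 9 (seek(21, SET)): offset=21

Answer: 21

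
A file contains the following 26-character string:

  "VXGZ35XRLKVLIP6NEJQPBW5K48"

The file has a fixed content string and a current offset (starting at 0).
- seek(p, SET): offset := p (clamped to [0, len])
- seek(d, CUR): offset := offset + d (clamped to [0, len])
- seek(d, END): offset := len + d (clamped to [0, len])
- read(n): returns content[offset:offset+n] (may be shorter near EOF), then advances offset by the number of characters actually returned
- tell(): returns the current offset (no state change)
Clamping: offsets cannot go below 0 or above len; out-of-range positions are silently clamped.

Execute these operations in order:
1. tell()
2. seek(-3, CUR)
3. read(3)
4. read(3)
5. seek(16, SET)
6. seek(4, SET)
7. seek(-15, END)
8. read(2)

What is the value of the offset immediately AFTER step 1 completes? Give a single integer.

Answer: 0

Derivation:
After 1 (tell()): offset=0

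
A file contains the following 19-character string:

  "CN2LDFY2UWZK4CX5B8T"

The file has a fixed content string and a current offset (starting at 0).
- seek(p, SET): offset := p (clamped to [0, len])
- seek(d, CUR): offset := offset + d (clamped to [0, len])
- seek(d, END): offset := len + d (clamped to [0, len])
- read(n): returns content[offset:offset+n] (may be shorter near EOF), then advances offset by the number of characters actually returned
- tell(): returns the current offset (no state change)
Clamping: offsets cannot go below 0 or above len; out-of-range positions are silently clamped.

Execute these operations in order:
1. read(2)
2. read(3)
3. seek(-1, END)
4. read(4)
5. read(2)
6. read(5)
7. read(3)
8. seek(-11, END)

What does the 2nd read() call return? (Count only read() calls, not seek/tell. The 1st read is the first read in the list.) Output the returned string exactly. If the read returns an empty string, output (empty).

After 1 (read(2)): returned 'CN', offset=2
After 2 (read(3)): returned '2LD', offset=5
After 3 (seek(-1, END)): offset=18
After 4 (read(4)): returned 'T', offset=19
After 5 (read(2)): returned '', offset=19
After 6 (read(5)): returned '', offset=19
After 7 (read(3)): returned '', offset=19
After 8 (seek(-11, END)): offset=8

Answer: 2LD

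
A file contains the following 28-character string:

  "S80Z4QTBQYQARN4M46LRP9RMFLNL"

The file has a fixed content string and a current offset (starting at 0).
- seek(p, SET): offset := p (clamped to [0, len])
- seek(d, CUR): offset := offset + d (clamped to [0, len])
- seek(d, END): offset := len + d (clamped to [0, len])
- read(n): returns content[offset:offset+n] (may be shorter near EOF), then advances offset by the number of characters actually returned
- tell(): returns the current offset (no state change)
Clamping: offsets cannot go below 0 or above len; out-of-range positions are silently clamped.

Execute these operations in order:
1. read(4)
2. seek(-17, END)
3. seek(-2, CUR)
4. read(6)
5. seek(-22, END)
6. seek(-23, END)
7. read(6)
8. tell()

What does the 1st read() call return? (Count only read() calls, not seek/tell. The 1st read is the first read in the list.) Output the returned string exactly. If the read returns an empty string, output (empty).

After 1 (read(4)): returned 'S80Z', offset=4
After 2 (seek(-17, END)): offset=11
After 3 (seek(-2, CUR)): offset=9
After 4 (read(6)): returned 'YQARN4', offset=15
After 5 (seek(-22, END)): offset=6
After 6 (seek(-23, END)): offset=5
After 7 (read(6)): returned 'QTBQYQ', offset=11
After 8 (tell()): offset=11

Answer: S80Z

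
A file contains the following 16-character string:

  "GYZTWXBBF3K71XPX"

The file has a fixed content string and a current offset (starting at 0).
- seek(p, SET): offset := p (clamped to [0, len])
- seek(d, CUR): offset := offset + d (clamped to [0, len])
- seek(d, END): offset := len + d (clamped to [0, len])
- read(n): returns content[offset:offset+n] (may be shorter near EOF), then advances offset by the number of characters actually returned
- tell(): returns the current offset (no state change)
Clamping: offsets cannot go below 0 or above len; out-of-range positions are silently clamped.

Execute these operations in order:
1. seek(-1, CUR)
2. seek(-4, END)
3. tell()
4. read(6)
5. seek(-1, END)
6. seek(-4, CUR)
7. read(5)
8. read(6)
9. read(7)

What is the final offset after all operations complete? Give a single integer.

After 1 (seek(-1, CUR)): offset=0
After 2 (seek(-4, END)): offset=12
After 3 (tell()): offset=12
After 4 (read(6)): returned '1XPX', offset=16
After 5 (seek(-1, END)): offset=15
After 6 (seek(-4, CUR)): offset=11
After 7 (read(5)): returned '71XPX', offset=16
After 8 (read(6)): returned '', offset=16
After 9 (read(7)): returned '', offset=16

Answer: 16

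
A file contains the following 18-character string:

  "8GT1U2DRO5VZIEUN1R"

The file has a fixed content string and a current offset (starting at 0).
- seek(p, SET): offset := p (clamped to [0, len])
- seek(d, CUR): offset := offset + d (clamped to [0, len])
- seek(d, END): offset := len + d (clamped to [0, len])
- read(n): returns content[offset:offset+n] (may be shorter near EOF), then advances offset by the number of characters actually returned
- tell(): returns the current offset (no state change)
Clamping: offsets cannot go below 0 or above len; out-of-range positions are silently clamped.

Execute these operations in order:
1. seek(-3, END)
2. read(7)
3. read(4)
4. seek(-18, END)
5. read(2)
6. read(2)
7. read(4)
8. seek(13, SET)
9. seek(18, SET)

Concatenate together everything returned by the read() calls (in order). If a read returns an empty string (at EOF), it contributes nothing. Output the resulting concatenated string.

Answer: N1R8GT1U2DR

Derivation:
After 1 (seek(-3, END)): offset=15
After 2 (read(7)): returned 'N1R', offset=18
After 3 (read(4)): returned '', offset=18
After 4 (seek(-18, END)): offset=0
After 5 (read(2)): returned '8G', offset=2
After 6 (read(2)): returned 'T1', offset=4
After 7 (read(4)): returned 'U2DR', offset=8
After 8 (seek(13, SET)): offset=13
After 9 (seek(18, SET)): offset=18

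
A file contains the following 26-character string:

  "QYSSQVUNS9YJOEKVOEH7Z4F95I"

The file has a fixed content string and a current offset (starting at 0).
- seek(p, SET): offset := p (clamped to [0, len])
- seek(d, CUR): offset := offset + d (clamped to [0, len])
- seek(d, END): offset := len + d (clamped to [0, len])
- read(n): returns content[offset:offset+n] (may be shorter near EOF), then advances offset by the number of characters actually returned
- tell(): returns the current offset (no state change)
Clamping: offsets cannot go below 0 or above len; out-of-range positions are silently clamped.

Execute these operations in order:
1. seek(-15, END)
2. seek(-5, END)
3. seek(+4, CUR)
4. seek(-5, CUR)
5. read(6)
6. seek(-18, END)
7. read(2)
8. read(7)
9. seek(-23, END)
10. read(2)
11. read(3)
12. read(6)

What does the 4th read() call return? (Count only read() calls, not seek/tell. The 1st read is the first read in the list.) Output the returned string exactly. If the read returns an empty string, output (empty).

Answer: SQ

Derivation:
After 1 (seek(-15, END)): offset=11
After 2 (seek(-5, END)): offset=21
After 3 (seek(+4, CUR)): offset=25
After 4 (seek(-5, CUR)): offset=20
After 5 (read(6)): returned 'Z4F95I', offset=26
After 6 (seek(-18, END)): offset=8
After 7 (read(2)): returned 'S9', offset=10
After 8 (read(7)): returned 'YJOEKVO', offset=17
After 9 (seek(-23, END)): offset=3
After 10 (read(2)): returned 'SQ', offset=5
After 11 (read(3)): returned 'VUN', offset=8
After 12 (read(6)): returned 'S9YJOE', offset=14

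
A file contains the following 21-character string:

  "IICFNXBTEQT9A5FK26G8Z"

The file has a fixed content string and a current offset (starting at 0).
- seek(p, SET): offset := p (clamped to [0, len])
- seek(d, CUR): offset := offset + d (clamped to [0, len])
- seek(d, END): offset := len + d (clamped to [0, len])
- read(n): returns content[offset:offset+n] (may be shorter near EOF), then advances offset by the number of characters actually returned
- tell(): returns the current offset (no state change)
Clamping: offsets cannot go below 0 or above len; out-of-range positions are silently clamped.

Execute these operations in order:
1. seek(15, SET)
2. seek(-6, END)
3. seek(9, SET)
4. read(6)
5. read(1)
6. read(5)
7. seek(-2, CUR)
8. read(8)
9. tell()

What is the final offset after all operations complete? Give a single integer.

After 1 (seek(15, SET)): offset=15
After 2 (seek(-6, END)): offset=15
After 3 (seek(9, SET)): offset=9
After 4 (read(6)): returned 'QT9A5F', offset=15
After 5 (read(1)): returned 'K', offset=16
After 6 (read(5)): returned '26G8Z', offset=21
After 7 (seek(-2, CUR)): offset=19
After 8 (read(8)): returned '8Z', offset=21
After 9 (tell()): offset=21

Answer: 21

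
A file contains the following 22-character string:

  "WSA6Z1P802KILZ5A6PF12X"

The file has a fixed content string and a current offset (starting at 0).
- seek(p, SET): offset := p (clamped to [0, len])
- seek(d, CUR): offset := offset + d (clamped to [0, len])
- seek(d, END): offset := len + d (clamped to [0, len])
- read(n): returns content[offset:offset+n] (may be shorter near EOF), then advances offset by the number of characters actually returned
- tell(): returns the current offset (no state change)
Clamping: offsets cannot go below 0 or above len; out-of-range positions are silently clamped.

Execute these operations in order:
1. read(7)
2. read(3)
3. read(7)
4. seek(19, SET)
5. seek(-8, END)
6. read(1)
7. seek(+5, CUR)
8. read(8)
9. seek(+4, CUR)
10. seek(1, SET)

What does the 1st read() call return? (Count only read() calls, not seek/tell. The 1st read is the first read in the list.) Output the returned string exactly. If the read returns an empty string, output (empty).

Answer: WSA6Z1P

Derivation:
After 1 (read(7)): returned 'WSA6Z1P', offset=7
After 2 (read(3)): returned '802', offset=10
After 3 (read(7)): returned 'KILZ5A6', offset=17
After 4 (seek(19, SET)): offset=19
After 5 (seek(-8, END)): offset=14
After 6 (read(1)): returned '5', offset=15
After 7 (seek(+5, CUR)): offset=20
After 8 (read(8)): returned '2X', offset=22
After 9 (seek(+4, CUR)): offset=22
After 10 (seek(1, SET)): offset=1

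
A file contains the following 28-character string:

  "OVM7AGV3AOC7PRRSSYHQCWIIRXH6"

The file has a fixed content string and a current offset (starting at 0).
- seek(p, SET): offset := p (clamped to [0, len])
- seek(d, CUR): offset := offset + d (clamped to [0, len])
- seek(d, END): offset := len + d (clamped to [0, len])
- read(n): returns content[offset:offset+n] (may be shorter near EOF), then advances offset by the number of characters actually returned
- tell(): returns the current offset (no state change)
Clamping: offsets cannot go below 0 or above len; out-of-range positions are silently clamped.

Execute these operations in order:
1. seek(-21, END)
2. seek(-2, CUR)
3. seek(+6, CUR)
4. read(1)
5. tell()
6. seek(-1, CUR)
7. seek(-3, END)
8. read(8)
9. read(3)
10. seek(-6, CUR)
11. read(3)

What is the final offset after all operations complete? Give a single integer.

Answer: 25

Derivation:
After 1 (seek(-21, END)): offset=7
After 2 (seek(-2, CUR)): offset=5
After 3 (seek(+6, CUR)): offset=11
After 4 (read(1)): returned '7', offset=12
After 5 (tell()): offset=12
After 6 (seek(-1, CUR)): offset=11
After 7 (seek(-3, END)): offset=25
After 8 (read(8)): returned 'XH6', offset=28
After 9 (read(3)): returned '', offset=28
After 10 (seek(-6, CUR)): offset=22
After 11 (read(3)): returned 'IIR', offset=25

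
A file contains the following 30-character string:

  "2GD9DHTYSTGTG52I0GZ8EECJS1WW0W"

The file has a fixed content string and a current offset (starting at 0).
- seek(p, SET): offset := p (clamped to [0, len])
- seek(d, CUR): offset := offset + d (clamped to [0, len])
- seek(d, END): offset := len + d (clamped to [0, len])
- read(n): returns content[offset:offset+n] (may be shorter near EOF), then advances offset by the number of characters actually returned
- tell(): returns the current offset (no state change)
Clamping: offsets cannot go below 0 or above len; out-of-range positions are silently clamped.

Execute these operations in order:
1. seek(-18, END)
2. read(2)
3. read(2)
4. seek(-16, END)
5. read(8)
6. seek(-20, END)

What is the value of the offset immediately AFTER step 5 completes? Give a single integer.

After 1 (seek(-18, END)): offset=12
After 2 (read(2)): returned 'G5', offset=14
After 3 (read(2)): returned '2I', offset=16
After 4 (seek(-16, END)): offset=14
After 5 (read(8)): returned '2I0GZ8EE', offset=22

Answer: 22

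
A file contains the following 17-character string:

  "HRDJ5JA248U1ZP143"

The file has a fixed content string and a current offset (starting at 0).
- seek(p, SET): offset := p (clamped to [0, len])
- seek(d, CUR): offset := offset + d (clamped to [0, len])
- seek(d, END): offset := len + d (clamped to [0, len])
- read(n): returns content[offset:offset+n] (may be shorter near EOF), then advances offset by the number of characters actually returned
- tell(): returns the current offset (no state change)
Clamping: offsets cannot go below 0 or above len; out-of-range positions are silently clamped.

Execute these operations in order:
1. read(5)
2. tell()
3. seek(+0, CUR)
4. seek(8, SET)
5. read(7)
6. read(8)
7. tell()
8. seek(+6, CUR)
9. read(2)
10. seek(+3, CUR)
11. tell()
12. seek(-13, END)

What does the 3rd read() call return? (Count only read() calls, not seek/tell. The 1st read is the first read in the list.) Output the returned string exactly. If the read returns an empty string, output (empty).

After 1 (read(5)): returned 'HRDJ5', offset=5
After 2 (tell()): offset=5
After 3 (seek(+0, CUR)): offset=5
After 4 (seek(8, SET)): offset=8
After 5 (read(7)): returned '48U1ZP1', offset=15
After 6 (read(8)): returned '43', offset=17
After 7 (tell()): offset=17
After 8 (seek(+6, CUR)): offset=17
After 9 (read(2)): returned '', offset=17
After 10 (seek(+3, CUR)): offset=17
After 11 (tell()): offset=17
After 12 (seek(-13, END)): offset=4

Answer: 43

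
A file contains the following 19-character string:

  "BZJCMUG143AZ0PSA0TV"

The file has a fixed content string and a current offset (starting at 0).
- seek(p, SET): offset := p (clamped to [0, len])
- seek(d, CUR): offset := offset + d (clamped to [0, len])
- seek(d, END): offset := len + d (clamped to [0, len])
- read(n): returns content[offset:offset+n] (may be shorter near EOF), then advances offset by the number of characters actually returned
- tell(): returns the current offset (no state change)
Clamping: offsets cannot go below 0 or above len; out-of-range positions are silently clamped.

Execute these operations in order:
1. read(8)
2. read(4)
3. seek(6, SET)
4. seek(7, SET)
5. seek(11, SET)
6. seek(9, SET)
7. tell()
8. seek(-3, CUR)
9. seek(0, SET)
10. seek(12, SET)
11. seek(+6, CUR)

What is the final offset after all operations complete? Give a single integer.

After 1 (read(8)): returned 'BZJCMUG1', offset=8
After 2 (read(4)): returned '43AZ', offset=12
After 3 (seek(6, SET)): offset=6
After 4 (seek(7, SET)): offset=7
After 5 (seek(11, SET)): offset=11
After 6 (seek(9, SET)): offset=9
After 7 (tell()): offset=9
After 8 (seek(-3, CUR)): offset=6
After 9 (seek(0, SET)): offset=0
After 10 (seek(12, SET)): offset=12
After 11 (seek(+6, CUR)): offset=18

Answer: 18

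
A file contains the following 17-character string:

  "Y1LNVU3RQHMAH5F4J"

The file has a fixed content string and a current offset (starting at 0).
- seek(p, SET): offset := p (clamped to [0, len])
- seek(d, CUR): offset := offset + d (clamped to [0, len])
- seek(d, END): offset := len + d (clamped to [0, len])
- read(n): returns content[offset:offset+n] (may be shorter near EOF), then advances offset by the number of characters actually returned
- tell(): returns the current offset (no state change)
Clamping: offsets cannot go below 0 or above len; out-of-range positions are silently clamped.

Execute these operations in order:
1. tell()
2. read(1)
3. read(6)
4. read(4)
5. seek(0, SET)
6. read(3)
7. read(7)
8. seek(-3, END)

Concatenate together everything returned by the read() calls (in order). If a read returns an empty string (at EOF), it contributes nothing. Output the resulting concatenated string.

After 1 (tell()): offset=0
After 2 (read(1)): returned 'Y', offset=1
After 3 (read(6)): returned '1LNVU3', offset=7
After 4 (read(4)): returned 'RQHM', offset=11
After 5 (seek(0, SET)): offset=0
After 6 (read(3)): returned 'Y1L', offset=3
After 7 (read(7)): returned 'NVU3RQH', offset=10
After 8 (seek(-3, END)): offset=14

Answer: Y1LNVU3RQHMY1LNVU3RQH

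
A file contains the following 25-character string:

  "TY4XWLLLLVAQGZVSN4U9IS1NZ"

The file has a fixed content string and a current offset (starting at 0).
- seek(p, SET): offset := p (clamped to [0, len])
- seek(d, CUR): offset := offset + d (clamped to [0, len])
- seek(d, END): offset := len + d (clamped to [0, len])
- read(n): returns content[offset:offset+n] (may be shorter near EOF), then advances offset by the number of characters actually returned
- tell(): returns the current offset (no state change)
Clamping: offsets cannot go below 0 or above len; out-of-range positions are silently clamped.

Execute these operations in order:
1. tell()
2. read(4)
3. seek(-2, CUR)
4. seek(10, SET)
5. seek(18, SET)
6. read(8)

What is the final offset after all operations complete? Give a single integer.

Answer: 25

Derivation:
After 1 (tell()): offset=0
After 2 (read(4)): returned 'TY4X', offset=4
After 3 (seek(-2, CUR)): offset=2
After 4 (seek(10, SET)): offset=10
After 5 (seek(18, SET)): offset=18
After 6 (read(8)): returned 'U9IS1NZ', offset=25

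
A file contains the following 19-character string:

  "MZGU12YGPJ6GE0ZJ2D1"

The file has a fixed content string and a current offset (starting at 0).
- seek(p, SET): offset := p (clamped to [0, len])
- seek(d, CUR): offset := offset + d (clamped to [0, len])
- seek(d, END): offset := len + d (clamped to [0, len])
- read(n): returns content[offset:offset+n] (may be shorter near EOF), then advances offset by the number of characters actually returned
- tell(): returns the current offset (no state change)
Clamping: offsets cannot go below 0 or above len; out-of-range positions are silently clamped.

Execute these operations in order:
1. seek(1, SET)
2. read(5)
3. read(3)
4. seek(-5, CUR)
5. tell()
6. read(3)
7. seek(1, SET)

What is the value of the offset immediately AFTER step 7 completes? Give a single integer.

After 1 (seek(1, SET)): offset=1
After 2 (read(5)): returned 'ZGU12', offset=6
After 3 (read(3)): returned 'YGP', offset=9
After 4 (seek(-5, CUR)): offset=4
After 5 (tell()): offset=4
After 6 (read(3)): returned '12Y', offset=7
After 7 (seek(1, SET)): offset=1

Answer: 1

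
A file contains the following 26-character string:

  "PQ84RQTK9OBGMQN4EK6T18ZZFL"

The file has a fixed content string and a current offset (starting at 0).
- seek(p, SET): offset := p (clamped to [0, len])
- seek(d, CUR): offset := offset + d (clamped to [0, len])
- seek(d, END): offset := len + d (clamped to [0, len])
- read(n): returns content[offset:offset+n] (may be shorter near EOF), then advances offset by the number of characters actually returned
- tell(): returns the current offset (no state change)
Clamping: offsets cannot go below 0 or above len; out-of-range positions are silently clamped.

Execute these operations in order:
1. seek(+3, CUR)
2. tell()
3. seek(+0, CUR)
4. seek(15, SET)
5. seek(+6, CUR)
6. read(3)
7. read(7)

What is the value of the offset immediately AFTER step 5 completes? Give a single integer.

Answer: 21

Derivation:
After 1 (seek(+3, CUR)): offset=3
After 2 (tell()): offset=3
After 3 (seek(+0, CUR)): offset=3
After 4 (seek(15, SET)): offset=15
After 5 (seek(+6, CUR)): offset=21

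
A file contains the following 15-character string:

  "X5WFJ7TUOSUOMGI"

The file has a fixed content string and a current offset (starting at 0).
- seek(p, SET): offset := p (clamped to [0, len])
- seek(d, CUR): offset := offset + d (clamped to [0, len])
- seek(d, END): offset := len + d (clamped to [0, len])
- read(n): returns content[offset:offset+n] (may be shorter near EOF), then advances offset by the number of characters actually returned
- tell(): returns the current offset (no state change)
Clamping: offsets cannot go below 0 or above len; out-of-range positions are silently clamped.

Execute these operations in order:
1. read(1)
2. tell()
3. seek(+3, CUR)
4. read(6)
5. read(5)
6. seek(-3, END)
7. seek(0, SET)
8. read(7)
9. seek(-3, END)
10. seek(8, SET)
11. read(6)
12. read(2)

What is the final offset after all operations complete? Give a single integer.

Answer: 15

Derivation:
After 1 (read(1)): returned 'X', offset=1
After 2 (tell()): offset=1
After 3 (seek(+3, CUR)): offset=4
After 4 (read(6)): returned 'J7TUOS', offset=10
After 5 (read(5)): returned 'UOMGI', offset=15
After 6 (seek(-3, END)): offset=12
After 7 (seek(0, SET)): offset=0
After 8 (read(7)): returned 'X5WFJ7T', offset=7
After 9 (seek(-3, END)): offset=12
After 10 (seek(8, SET)): offset=8
After 11 (read(6)): returned 'OSUOMG', offset=14
After 12 (read(2)): returned 'I', offset=15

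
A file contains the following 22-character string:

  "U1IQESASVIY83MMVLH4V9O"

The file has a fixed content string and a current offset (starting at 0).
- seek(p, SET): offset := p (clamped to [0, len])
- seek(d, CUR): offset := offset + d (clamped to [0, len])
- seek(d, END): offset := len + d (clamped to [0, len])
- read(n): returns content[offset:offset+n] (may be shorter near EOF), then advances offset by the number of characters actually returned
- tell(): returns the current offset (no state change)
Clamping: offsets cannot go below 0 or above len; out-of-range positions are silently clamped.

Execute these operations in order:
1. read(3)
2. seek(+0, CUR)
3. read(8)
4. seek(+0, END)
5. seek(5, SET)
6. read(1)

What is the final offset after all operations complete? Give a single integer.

After 1 (read(3)): returned 'U1I', offset=3
After 2 (seek(+0, CUR)): offset=3
After 3 (read(8)): returned 'QESASVIY', offset=11
After 4 (seek(+0, END)): offset=22
After 5 (seek(5, SET)): offset=5
After 6 (read(1)): returned 'S', offset=6

Answer: 6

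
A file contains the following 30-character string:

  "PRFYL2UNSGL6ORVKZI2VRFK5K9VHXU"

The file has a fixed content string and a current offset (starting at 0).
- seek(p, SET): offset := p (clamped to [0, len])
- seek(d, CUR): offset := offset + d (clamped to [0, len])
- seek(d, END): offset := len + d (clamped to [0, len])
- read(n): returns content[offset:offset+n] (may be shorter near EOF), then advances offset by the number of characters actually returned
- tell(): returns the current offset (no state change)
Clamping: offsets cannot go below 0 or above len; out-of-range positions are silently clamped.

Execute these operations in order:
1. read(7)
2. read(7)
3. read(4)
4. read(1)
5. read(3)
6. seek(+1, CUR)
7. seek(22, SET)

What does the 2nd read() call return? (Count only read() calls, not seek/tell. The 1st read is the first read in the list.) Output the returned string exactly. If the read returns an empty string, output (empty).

Answer: NSGL6OR

Derivation:
After 1 (read(7)): returned 'PRFYL2U', offset=7
After 2 (read(7)): returned 'NSGL6OR', offset=14
After 3 (read(4)): returned 'VKZI', offset=18
After 4 (read(1)): returned '2', offset=19
After 5 (read(3)): returned 'VRF', offset=22
After 6 (seek(+1, CUR)): offset=23
After 7 (seek(22, SET)): offset=22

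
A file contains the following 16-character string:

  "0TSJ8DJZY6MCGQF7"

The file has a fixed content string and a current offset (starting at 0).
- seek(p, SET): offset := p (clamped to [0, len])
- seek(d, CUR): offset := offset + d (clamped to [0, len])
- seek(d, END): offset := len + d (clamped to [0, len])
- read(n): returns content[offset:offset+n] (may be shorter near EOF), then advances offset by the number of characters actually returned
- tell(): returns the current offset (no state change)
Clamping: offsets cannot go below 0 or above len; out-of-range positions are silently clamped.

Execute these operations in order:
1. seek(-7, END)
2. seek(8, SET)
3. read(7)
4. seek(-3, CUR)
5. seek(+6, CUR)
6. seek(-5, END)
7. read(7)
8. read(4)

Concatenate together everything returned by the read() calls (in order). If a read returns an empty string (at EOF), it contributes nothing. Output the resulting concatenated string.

Answer: Y6MCGQFCGQF7

Derivation:
After 1 (seek(-7, END)): offset=9
After 2 (seek(8, SET)): offset=8
After 3 (read(7)): returned 'Y6MCGQF', offset=15
After 4 (seek(-3, CUR)): offset=12
After 5 (seek(+6, CUR)): offset=16
After 6 (seek(-5, END)): offset=11
After 7 (read(7)): returned 'CGQF7', offset=16
After 8 (read(4)): returned '', offset=16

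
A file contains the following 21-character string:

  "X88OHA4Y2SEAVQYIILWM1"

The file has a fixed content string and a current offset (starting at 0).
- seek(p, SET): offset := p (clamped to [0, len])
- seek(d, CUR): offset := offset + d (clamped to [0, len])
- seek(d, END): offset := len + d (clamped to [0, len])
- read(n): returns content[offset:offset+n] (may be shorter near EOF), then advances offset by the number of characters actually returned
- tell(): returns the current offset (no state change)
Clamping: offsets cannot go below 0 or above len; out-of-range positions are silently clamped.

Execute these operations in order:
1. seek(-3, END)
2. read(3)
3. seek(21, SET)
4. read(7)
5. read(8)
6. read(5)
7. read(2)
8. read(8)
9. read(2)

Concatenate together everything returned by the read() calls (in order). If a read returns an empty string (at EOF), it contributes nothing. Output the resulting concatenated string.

After 1 (seek(-3, END)): offset=18
After 2 (read(3)): returned 'WM1', offset=21
After 3 (seek(21, SET)): offset=21
After 4 (read(7)): returned '', offset=21
After 5 (read(8)): returned '', offset=21
After 6 (read(5)): returned '', offset=21
After 7 (read(2)): returned '', offset=21
After 8 (read(8)): returned '', offset=21
After 9 (read(2)): returned '', offset=21

Answer: WM1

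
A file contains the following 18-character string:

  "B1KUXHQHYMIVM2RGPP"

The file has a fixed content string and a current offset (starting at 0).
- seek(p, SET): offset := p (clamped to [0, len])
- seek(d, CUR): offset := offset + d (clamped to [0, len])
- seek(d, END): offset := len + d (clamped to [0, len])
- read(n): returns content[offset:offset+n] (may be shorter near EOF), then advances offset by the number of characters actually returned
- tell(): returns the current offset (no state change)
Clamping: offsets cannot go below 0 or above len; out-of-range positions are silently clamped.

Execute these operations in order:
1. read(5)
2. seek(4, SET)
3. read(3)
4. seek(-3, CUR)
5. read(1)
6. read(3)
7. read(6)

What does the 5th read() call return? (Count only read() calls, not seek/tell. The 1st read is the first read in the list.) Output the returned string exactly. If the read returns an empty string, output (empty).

After 1 (read(5)): returned 'B1KUX', offset=5
After 2 (seek(4, SET)): offset=4
After 3 (read(3)): returned 'XHQ', offset=7
After 4 (seek(-3, CUR)): offset=4
After 5 (read(1)): returned 'X', offset=5
After 6 (read(3)): returned 'HQH', offset=8
After 7 (read(6)): returned 'YMIVM2', offset=14

Answer: YMIVM2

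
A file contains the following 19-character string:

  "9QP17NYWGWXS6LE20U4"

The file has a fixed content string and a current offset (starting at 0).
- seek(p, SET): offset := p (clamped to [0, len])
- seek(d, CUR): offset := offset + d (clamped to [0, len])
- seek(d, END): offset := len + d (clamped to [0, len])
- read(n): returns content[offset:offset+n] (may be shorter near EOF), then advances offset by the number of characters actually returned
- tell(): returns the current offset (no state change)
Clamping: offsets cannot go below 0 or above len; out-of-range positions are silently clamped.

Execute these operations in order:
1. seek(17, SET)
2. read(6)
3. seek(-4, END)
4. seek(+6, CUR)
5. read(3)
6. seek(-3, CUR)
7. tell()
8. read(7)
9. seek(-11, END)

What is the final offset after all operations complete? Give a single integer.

Answer: 8

Derivation:
After 1 (seek(17, SET)): offset=17
After 2 (read(6)): returned 'U4', offset=19
After 3 (seek(-4, END)): offset=15
After 4 (seek(+6, CUR)): offset=19
After 5 (read(3)): returned '', offset=19
After 6 (seek(-3, CUR)): offset=16
After 7 (tell()): offset=16
After 8 (read(7)): returned '0U4', offset=19
After 9 (seek(-11, END)): offset=8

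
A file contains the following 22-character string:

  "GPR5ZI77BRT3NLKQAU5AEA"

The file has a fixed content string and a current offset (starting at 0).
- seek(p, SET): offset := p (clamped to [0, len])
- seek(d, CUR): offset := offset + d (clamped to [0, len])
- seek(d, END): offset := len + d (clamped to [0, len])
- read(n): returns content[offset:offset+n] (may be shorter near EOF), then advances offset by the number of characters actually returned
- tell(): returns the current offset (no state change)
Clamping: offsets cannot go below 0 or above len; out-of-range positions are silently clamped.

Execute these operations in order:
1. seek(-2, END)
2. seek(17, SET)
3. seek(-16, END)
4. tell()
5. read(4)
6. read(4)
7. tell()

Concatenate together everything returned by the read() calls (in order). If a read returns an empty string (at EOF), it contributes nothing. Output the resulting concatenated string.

After 1 (seek(-2, END)): offset=20
After 2 (seek(17, SET)): offset=17
After 3 (seek(-16, END)): offset=6
After 4 (tell()): offset=6
After 5 (read(4)): returned '77BR', offset=10
After 6 (read(4)): returned 'T3NL', offset=14
After 7 (tell()): offset=14

Answer: 77BRT3NL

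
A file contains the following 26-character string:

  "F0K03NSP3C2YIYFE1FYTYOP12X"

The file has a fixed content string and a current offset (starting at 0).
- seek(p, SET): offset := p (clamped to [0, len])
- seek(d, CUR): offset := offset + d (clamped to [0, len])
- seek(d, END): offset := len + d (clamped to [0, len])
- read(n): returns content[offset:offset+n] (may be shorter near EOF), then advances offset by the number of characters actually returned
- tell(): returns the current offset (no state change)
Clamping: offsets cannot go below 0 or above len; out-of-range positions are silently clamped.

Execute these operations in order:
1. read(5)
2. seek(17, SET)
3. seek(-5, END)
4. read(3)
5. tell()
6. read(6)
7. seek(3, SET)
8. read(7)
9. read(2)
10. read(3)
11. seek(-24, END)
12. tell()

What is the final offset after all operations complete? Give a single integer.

Answer: 2

Derivation:
After 1 (read(5)): returned 'F0K03', offset=5
After 2 (seek(17, SET)): offset=17
After 3 (seek(-5, END)): offset=21
After 4 (read(3)): returned 'OP1', offset=24
After 5 (tell()): offset=24
After 6 (read(6)): returned '2X', offset=26
After 7 (seek(3, SET)): offset=3
After 8 (read(7)): returned '03NSP3C', offset=10
After 9 (read(2)): returned '2Y', offset=12
After 10 (read(3)): returned 'IYF', offset=15
After 11 (seek(-24, END)): offset=2
After 12 (tell()): offset=2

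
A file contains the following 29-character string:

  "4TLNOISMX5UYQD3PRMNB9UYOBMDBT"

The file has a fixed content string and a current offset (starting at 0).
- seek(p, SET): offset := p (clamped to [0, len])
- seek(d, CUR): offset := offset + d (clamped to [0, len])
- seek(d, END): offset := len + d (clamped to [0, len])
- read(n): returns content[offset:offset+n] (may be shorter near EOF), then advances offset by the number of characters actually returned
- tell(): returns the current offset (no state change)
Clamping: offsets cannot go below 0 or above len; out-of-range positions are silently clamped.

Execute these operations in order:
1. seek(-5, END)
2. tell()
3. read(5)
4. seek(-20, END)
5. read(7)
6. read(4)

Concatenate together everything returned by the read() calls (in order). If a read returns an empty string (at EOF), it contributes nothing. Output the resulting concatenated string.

Answer: BMDBT5UYQD3PRMNB

Derivation:
After 1 (seek(-5, END)): offset=24
After 2 (tell()): offset=24
After 3 (read(5)): returned 'BMDBT', offset=29
After 4 (seek(-20, END)): offset=9
After 5 (read(7)): returned '5UYQD3P', offset=16
After 6 (read(4)): returned 'RMNB', offset=20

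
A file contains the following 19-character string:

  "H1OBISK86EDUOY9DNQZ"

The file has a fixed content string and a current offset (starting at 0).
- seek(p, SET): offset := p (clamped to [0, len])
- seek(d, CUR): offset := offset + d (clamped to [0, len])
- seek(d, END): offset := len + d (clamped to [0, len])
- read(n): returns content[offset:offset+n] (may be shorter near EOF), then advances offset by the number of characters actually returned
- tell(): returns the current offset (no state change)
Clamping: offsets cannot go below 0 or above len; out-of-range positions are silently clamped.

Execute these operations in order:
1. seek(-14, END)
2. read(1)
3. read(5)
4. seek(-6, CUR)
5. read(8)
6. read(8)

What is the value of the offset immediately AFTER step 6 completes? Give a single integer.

After 1 (seek(-14, END)): offset=5
After 2 (read(1)): returned 'S', offset=6
After 3 (read(5)): returned 'K86ED', offset=11
After 4 (seek(-6, CUR)): offset=5
After 5 (read(8)): returned 'SK86EDUO', offset=13
After 6 (read(8)): returned 'Y9DNQZ', offset=19

Answer: 19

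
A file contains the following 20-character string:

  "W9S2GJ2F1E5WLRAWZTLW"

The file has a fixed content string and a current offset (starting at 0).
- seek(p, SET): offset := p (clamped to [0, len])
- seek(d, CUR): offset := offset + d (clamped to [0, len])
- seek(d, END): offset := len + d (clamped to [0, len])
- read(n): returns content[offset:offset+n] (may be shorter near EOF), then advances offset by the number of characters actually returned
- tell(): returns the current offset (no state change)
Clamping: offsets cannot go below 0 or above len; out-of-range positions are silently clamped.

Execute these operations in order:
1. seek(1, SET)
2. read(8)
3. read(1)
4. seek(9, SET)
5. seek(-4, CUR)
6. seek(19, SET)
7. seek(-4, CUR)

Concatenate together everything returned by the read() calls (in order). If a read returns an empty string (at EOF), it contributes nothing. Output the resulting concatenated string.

After 1 (seek(1, SET)): offset=1
After 2 (read(8)): returned '9S2GJ2F1', offset=9
After 3 (read(1)): returned 'E', offset=10
After 4 (seek(9, SET)): offset=9
After 5 (seek(-4, CUR)): offset=5
After 6 (seek(19, SET)): offset=19
After 7 (seek(-4, CUR)): offset=15

Answer: 9S2GJ2F1E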